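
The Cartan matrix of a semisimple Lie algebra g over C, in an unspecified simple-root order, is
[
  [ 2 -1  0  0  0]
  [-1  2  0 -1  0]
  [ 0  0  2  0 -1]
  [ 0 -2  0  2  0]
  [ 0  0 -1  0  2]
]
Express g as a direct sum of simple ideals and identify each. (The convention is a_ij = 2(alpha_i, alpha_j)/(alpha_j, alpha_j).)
type A_2 ⊕ type C_3

The diagram associated to this matrix has two connected components: the simple roots {alpha_3, alpha_5} form a chain of 2 nodes with single edges (A_2), and {alpha_1, alpha_2, alpha_4} form a chain of 3 nodes with a double edge at one end; the terminal node there is the unique long simple root (C_3). A semisimple Lie algebra decomposes uniquely as the direct sum of simple ideals, one per connected component of its Dynkin diagram, so g ≅ A_2 ⊕ C_3 (dimension 8 + 21 = 29).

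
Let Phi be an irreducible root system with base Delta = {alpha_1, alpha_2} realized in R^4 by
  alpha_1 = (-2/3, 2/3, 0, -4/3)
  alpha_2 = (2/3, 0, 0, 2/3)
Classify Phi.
type G_2

Compute the Cartan integers a_ij = 2(alpha_i, alpha_j)/(alpha_j, alpha_j); the resulting 2x2 Cartan matrix is
[[2, -3], [-1, 2]].
The roots have two lengths (squared-length ratio 3:1); the short ones are alpha_{2}. The associated Dynkin diagram is two nodes joined by a triple edge (G_2), so the type is G_2.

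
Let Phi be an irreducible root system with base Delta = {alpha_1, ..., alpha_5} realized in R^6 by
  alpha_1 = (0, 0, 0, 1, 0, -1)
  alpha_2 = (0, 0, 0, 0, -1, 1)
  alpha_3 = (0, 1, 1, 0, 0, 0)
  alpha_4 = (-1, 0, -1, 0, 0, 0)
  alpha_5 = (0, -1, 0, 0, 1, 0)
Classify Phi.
type A_5

Compute the Cartan integers a_ij = 2(alpha_i, alpha_j)/(alpha_j, alpha_j); the resulting 5x5 Cartan matrix is
[[2, -1, 0, 0, 0], [-1, 2, 0, 0, -1], [0, 0, 2, -1, -1], [0, 0, -1, 2, 0], [0, -1, -1, 0, 2]].
All simple roots have the same length, so the diagram is simply laced. The associated Dynkin diagram is a chain of 5 nodes with single edges (A_5), so the type is A_5 (the algebra sl(6)).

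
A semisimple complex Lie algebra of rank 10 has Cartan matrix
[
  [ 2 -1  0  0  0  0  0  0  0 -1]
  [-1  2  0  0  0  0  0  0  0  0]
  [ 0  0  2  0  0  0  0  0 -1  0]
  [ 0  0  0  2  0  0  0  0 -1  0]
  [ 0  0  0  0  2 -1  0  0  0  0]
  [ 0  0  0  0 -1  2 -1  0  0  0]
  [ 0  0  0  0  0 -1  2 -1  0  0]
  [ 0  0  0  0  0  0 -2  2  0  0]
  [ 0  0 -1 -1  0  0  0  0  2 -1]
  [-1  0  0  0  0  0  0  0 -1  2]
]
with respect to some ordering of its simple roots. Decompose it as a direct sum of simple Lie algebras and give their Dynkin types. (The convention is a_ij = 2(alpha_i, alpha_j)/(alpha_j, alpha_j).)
type C_4 ⊕ type D_6

The diagram associated to this matrix has two connected components: the simple roots {alpha_5, alpha_6, alpha_7, alpha_8} form a chain of 4 nodes with a double edge at one end; the terminal node there is the unique long simple root (C_4), and {alpha_1, alpha_2, alpha_3, alpha_4, alpha_9, alpha_10} form a chain of 4 nodes with a fork of two nodes at one end (D_6). A semisimple Lie algebra decomposes uniquely as the direct sum of simple ideals, one per connected component of its Dynkin diagram, so g ≅ C_4 ⊕ D_6 (dimension 36 + 66 = 102).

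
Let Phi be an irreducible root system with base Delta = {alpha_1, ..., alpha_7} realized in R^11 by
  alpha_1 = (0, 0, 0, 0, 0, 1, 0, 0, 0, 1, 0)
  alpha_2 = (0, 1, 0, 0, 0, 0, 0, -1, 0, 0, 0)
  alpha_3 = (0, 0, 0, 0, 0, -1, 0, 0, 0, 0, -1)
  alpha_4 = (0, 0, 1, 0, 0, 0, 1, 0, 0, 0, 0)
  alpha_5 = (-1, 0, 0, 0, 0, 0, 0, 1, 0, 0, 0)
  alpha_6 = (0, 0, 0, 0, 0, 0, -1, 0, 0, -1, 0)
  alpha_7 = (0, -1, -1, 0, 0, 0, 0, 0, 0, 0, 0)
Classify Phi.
A_7

Compute the Cartan integers a_ij = 2(alpha_i, alpha_j)/(alpha_j, alpha_j); the resulting 7x7 Cartan matrix is
[[2, 0, -1, 0, 0, -1, 0], [0, 2, 0, 0, -1, 0, -1], [-1, 0, 2, 0, 0, 0, 0], [0, 0, 0, 2, 0, -1, -1], [0, -1, 0, 0, 2, 0, 0], [-1, 0, 0, -1, 0, 2, 0], [0, -1, 0, -1, 0, 0, 2]].
All simple roots have the same length, so the diagram is simply laced. The associated Dynkin diagram is a chain of 7 nodes with single edges (A_7), so the type is A_7 (the algebra sl(8)).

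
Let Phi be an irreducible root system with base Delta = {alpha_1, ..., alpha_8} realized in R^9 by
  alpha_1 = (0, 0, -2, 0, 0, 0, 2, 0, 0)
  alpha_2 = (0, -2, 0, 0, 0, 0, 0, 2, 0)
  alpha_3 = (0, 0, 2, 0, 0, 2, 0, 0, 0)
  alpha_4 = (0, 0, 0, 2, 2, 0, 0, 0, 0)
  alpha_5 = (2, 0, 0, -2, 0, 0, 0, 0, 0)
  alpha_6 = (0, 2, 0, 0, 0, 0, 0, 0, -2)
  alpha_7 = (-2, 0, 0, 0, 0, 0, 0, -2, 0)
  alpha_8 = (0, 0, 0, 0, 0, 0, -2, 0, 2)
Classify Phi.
Compute the Cartan integers a_ij = 2(alpha_i, alpha_j)/(alpha_j, alpha_j); the resulting 8x8 Cartan matrix is
[[2, 0, -1, 0, 0, 0, 0, -1], [0, 2, 0, 0, 0, -1, -1, 0], [-1, 0, 2, 0, 0, 0, 0, 0], [0, 0, 0, 2, -1, 0, 0, 0], [0, 0, 0, -1, 2, 0, -1, 0], [0, -1, 0, 0, 0, 2, 0, -1], [0, -1, 0, 0, -1, 0, 2, 0], [-1, 0, 0, 0, 0, -1, 0, 2]].
All simple roots have the same length, so the diagram is simply laced. The associated Dynkin diagram is a chain of 8 nodes with single edges (A_8), so the type is A_8 (the algebra sl(9)).

A8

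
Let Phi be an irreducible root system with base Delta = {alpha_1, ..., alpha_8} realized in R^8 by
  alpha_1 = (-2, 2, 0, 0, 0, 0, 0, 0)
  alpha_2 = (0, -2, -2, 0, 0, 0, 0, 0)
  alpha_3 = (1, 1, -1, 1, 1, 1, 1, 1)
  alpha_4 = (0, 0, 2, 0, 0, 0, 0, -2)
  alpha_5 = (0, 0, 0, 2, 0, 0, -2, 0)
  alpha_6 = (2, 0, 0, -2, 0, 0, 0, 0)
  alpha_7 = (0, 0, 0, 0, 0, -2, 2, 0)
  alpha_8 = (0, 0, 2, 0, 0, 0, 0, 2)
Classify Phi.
Compute the Cartan integers a_ij = 2(alpha_i, alpha_j)/(alpha_j, alpha_j); the resulting 8x8 Cartan matrix is
[[2, -1, 0, 0, 0, -1, 0, 0], [-1, 2, 0, -1, 0, 0, 0, -1], [0, 0, 2, -1, 0, 0, 0, 0], [0, -1, -1, 2, 0, 0, 0, 0], [0, 0, 0, 0, 2, -1, -1, 0], [-1, 0, 0, 0, -1, 2, 0, 0], [0, 0, 0, 0, -1, 0, 2, 0], [0, -1, 0, 0, 0, 0, 0, 2]].
All simple roots have the same length, so the diagram is simply laced. The associated Dynkin diagram is a chain of 7 nodes with one extra node attached to the third node from one end (E_8), so the type is E_8.

E_8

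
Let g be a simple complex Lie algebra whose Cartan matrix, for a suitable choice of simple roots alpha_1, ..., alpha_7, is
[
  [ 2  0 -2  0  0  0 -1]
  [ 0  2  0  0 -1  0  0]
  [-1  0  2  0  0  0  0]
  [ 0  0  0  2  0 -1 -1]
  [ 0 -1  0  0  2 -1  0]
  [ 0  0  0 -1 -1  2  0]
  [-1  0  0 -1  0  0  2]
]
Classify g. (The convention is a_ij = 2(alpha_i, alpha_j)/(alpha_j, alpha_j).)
B_7

The matrix has rank 7 with 2's on the diagonal. Reading the off-diagonal entries as Dynkin edges (a single edge where a_ij = a_ji = -1; a double or triple edge where a_ij * a_ji = 2 or 3), the diagram is a chain of 7 nodes with a double edge at one end; the terminal node there is the unique short simple root (B_7). One simple-root ordering that puts it in standard form is (alpha_2, alpha_5, alpha_6, alpha_4, alpha_7, alpha_1, alpha_3). So the algebra is type B_7, i.e. so(15).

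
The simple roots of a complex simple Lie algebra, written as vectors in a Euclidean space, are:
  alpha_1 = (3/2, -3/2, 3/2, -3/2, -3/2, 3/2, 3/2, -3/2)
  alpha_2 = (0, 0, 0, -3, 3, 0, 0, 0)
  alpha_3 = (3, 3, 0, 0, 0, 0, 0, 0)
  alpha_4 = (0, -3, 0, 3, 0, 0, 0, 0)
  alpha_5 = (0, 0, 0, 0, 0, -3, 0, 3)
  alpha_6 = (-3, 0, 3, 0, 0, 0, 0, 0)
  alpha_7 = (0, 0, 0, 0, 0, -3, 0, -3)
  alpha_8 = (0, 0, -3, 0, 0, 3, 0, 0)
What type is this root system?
E8

Compute the Cartan integers a_ij = 2(alpha_i, alpha_j)/(alpha_j, alpha_j); the resulting 8x8 Cartan matrix is
[[2, 0, 0, 0, -1, 0, 0, 0], [0, 2, 0, -1, 0, 0, 0, 0], [0, 0, 2, -1, 0, -1, 0, 0], [0, -1, -1, 2, 0, 0, 0, 0], [-1, 0, 0, 0, 2, 0, 0, -1], [0, 0, -1, 0, 0, 2, 0, -1], [0, 0, 0, 0, 0, 0, 2, -1], [0, 0, 0, 0, -1, -1, -1, 2]].
All simple roots have the same length, so the diagram is simply laced. The associated Dynkin diagram is a chain of 7 nodes with one extra node attached to the third node from one end (E_8), so the type is E_8.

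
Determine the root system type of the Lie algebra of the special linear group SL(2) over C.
This is sl(2), which has dimension 2^2 - 1 = 3 and rank 2 - 1 = 1 (a Cartan subalgebra is the diagonal traceless matrices). In the classification of classical Lie algebras, the special linear algebra sl(n+1) has type A_n; here n = 1, so the Dynkin diagram is a chain of 1 nodes with single edges (A_1). Hence the type is A_1.

type A_1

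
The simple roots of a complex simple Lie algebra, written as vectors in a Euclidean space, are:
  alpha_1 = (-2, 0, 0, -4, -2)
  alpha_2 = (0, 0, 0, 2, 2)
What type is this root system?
type G_2

Compute the Cartan integers a_ij = 2(alpha_i, alpha_j)/(alpha_j, alpha_j); the resulting 2x2 Cartan matrix is
[[2, -3], [-1, 2]].
The roots have two lengths (squared-length ratio 3:1); the short ones are alpha_{2}. The associated Dynkin diagram is two nodes joined by a triple edge (G_2), so the type is G_2.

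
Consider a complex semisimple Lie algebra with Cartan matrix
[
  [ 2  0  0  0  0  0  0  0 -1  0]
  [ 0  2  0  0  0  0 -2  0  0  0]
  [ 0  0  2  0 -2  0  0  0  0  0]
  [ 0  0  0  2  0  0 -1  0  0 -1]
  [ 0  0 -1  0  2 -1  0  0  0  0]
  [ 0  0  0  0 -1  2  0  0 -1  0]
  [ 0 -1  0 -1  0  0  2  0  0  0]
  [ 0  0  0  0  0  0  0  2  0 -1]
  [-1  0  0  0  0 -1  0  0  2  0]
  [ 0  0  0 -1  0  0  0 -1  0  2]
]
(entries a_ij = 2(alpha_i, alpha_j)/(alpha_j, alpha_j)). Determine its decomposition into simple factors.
The diagram associated to this matrix has two connected components: the simple roots {alpha_1, alpha_3, alpha_5, alpha_6, alpha_9} form a chain of 5 nodes with a double edge at one end; the terminal node there is the unique long simple root (C_5), and {alpha_2, alpha_4, alpha_7, alpha_8, alpha_10} form a chain of 5 nodes with a double edge at one end; the terminal node there is the unique long simple root (C_5). A semisimple Lie algebra decomposes uniquely as the direct sum of simple ideals, one per connected component of its Dynkin diagram, so g ≅ C_5 ⊕ C_5 (dimension 55 + 55 = 110).

C_5 + C_5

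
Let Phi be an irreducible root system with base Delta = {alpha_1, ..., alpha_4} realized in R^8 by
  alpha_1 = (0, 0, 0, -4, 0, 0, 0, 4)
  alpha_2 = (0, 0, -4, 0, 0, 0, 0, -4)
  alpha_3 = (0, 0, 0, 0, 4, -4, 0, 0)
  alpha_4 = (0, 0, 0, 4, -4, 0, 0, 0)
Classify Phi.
type A_4

Compute the Cartan integers a_ij = 2(alpha_i, alpha_j)/(alpha_j, alpha_j); the resulting 4x4 Cartan matrix is
[[2, -1, 0, -1], [-1, 2, 0, 0], [0, 0, 2, -1], [-1, 0, -1, 2]].
All simple roots have the same length, so the diagram is simply laced. The associated Dynkin diagram is a chain of 4 nodes with single edges (A_4), so the type is A_4 (the algebra sl(5)).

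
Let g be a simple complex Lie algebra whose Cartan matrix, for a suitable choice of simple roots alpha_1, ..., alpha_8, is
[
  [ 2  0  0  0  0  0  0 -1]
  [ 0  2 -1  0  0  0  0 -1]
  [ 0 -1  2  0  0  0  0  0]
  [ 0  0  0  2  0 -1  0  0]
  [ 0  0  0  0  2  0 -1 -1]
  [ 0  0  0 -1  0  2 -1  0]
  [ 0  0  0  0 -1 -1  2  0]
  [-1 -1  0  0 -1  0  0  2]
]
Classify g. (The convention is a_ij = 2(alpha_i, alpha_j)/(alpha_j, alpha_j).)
E8

The matrix has rank 8 with 2's on the diagonal. Reading the off-diagonal entries as Dynkin edges (a single edge where a_ij = a_ji = -1; a double or triple edge where a_ij * a_ji = 2 or 3), the diagram is a chain of 7 nodes with one extra node attached to the third node from one end (E_8). One simple-root ordering that puts it in standard form is (alpha_3, alpha_1, alpha_2, alpha_8, alpha_5, alpha_7, alpha_6, alpha_4). So the algebra is type E_8.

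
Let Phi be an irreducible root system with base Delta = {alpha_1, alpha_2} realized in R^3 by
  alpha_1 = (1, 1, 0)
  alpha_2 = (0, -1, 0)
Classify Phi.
B_2

Compute the Cartan integers a_ij = 2(alpha_i, alpha_j)/(alpha_j, alpha_j); the resulting 2x2 Cartan matrix is
[[2, -2], [-1, 2]].
The roots have two lengths (squared-length ratio 2:1); the short ones are alpha_{2}. The associated Dynkin diagram is a chain of 2 nodes with a double edge at one end; the terminal node there is the unique short simple root (B_2), so the type is B_2 (the algebra so(5)).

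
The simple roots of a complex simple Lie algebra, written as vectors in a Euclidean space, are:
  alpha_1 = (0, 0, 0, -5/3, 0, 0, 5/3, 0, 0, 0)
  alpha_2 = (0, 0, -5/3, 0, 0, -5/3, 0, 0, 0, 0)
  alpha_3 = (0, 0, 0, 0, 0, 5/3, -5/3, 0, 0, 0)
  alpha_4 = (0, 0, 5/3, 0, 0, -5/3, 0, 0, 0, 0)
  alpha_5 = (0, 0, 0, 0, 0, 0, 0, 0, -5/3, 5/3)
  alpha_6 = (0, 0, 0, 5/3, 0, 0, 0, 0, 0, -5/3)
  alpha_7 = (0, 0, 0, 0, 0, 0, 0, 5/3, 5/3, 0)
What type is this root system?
Compute the Cartan integers a_ij = 2(alpha_i, alpha_j)/(alpha_j, alpha_j); the resulting 7x7 Cartan matrix is
[[2, 0, -1, 0, 0, -1, 0], [0, 2, -1, 0, 0, 0, 0], [-1, -1, 2, -1, 0, 0, 0], [0, 0, -1, 2, 0, 0, 0], [0, 0, 0, 0, 2, -1, -1], [-1, 0, 0, 0, -1, 2, 0], [0, 0, 0, 0, -1, 0, 2]].
All simple roots have the same length, so the diagram is simply laced. The associated Dynkin diagram is a chain of 5 nodes with a fork of two nodes at one end (D_7), so the type is D_7 (the algebra so(14)).

D_7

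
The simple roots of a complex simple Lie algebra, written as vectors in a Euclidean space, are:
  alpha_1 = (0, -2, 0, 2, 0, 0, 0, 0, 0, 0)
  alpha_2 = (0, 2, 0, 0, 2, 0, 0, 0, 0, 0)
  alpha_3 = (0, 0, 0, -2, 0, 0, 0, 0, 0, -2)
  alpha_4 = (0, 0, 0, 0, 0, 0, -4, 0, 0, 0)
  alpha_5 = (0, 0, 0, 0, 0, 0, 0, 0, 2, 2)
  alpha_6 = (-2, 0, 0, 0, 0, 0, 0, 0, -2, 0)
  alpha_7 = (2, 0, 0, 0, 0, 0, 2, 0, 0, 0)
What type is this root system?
Compute the Cartan integers a_ij = 2(alpha_i, alpha_j)/(alpha_j, alpha_j); the resulting 7x7 Cartan matrix is
[[2, -1, -1, 0, 0, 0, 0], [-1, 2, 0, 0, 0, 0, 0], [-1, 0, 2, 0, -1, 0, 0], [0, 0, 0, 2, 0, 0, -2], [0, 0, -1, 0, 2, -1, 0], [0, 0, 0, 0, -1, 2, -1], [0, 0, 0, -1, 0, -1, 2]].
The roots have two lengths (squared-length ratio 2:1); the short ones are alpha_{1,2,3,5,6,7}. The associated Dynkin diagram is a chain of 7 nodes with a double edge at one end; the terminal node there is the unique long simple root (C_7), so the type is C_7 (the algebra sp(14)).

C_7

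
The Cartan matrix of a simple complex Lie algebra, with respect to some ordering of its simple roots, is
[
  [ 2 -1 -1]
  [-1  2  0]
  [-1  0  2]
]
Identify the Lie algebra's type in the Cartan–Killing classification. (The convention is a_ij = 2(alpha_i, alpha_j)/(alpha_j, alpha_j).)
The matrix has rank 3 with 2's on the diagonal. Reading the off-diagonal entries as Dynkin edges (a single edge where a_ij = a_ji = -1; a double or triple edge where a_ij * a_ji = 2 or 3), the diagram is a chain of 3 nodes with single edges (A_3). One simple-root ordering that puts it in standard form is (alpha_3, alpha_1, alpha_2). So the algebra is type A_3, i.e. sl(4).

type A_3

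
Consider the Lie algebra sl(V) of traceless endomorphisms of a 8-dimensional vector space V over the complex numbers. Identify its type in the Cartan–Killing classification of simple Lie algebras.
A_7

This is sl(8), which has dimension 8^2 - 1 = 63 and rank 8 - 1 = 7 (a Cartan subalgebra is the diagonal traceless matrices). In the classification of classical Lie algebras, the special linear algebra sl(n+1) has type A_n; here n = 7, so the Dynkin diagram is a chain of 7 nodes with single edges (A_7). Hence the type is A_7.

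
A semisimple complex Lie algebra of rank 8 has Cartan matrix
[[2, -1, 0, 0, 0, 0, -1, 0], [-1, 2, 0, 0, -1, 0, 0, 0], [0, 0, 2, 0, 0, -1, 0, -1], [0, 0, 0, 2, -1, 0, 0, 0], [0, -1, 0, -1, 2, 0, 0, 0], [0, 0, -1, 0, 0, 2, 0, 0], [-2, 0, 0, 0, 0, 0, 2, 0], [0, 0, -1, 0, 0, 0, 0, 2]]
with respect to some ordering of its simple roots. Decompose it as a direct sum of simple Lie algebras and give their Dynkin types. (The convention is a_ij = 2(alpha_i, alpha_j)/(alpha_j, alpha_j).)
The diagram associated to this matrix has two connected components: the simple roots {alpha_3, alpha_6, alpha_8} form a chain of 3 nodes with single edges (A_3), and {alpha_1, alpha_2, alpha_4, alpha_5, alpha_7} form a chain of 5 nodes with a double edge at one end; the terminal node there is the unique long simple root (C_5). A semisimple Lie algebra decomposes uniquely as the direct sum of simple ideals, one per connected component of its Dynkin diagram, so g ≅ A_3 ⊕ C_5 (dimension 15 + 55 = 70).

type A_3 + type C_5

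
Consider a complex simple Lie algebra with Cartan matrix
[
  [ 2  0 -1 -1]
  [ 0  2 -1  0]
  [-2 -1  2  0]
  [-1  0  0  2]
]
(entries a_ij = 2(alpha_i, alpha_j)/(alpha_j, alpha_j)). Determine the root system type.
F4

The matrix has rank 4 with 2's on the diagonal. Reading the off-diagonal entries as Dynkin edges (a single edge where a_ij = a_ji = -1; a double or triple edge where a_ij * a_ji = 2 or 3), the diagram is a chain of 4 nodes with a double edge between the middle two (F_4). One simple-root ordering that puts it in standard form is (alpha_2, alpha_3, alpha_1, alpha_4). So the algebra is type F_4.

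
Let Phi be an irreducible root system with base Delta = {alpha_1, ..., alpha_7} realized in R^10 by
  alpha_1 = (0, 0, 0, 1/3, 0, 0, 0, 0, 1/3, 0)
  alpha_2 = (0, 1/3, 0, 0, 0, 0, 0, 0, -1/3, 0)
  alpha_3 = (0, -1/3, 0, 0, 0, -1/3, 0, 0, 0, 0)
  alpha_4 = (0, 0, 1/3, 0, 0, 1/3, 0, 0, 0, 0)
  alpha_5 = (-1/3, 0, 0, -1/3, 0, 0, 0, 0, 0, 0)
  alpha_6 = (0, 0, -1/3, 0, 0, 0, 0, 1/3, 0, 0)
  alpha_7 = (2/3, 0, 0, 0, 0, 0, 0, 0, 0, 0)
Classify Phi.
Compute the Cartan integers a_ij = 2(alpha_i, alpha_j)/(alpha_j, alpha_j); the resulting 7x7 Cartan matrix is
[[2, -1, 0, 0, -1, 0, 0], [-1, 2, -1, 0, 0, 0, 0], [0, -1, 2, -1, 0, 0, 0], [0, 0, -1, 2, 0, -1, 0], [-1, 0, 0, 0, 2, 0, -1], [0, 0, 0, -1, 0, 2, 0], [0, 0, 0, 0, -2, 0, 2]].
The roots have two lengths (squared-length ratio 2:1); the short ones are alpha_{1,2,3,4,5,6}. The associated Dynkin diagram is a chain of 7 nodes with a double edge at one end; the terminal node there is the unique long simple root (C_7), so the type is C_7 (the algebra sp(14)).

C7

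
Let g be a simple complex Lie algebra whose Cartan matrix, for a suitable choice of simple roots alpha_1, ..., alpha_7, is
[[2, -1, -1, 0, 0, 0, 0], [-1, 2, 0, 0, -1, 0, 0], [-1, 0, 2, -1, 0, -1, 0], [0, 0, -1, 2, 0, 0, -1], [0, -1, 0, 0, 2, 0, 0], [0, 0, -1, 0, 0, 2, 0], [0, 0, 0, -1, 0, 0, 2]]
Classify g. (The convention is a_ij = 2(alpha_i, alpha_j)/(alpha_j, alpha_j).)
E_7

The matrix has rank 7 with 2's on the diagonal. Reading the off-diagonal entries as Dynkin edges (a single edge where a_ij = a_ji = -1; a double or triple edge where a_ij * a_ji = 2 or 3), the diagram is a chain of 6 nodes with one extra node attached to the third node from one end (E_7). One simple-root ordering that puts it in standard form is (alpha_7, alpha_6, alpha_4, alpha_3, alpha_1, alpha_2, alpha_5). So the algebra is type E_7.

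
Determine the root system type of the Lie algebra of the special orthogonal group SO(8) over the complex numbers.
This is so(8) with 8 even, which has dimension 8(8-1)/2 = 28 and rank 8/2 = 4. In the classification of classical Lie algebras, the orthogonal algebra so(2n) in an even number of variables has type D_n; here n = 4, so the Dynkin diagram is a chain of 2 nodes with a fork of two nodes at one end (D_4). Hence the type is D_4.

D_4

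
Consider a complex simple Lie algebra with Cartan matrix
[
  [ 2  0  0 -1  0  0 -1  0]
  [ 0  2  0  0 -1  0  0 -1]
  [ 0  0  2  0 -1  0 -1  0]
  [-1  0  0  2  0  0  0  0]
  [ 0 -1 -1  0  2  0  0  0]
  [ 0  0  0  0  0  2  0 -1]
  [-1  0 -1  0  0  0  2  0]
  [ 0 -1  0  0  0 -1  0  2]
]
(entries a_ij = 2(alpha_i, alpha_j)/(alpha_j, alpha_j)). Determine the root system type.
A_8

The matrix has rank 8 with 2's on the diagonal. Reading the off-diagonal entries as Dynkin edges (a single edge where a_ij = a_ji = -1; a double or triple edge where a_ij * a_ji = 2 or 3), the diagram is a chain of 8 nodes with single edges (A_8). One simple-root ordering that puts it in standard form is (alpha_4, alpha_1, alpha_7, alpha_3, alpha_5, alpha_2, alpha_8, alpha_6). So the algebra is type A_8, i.e. sl(9).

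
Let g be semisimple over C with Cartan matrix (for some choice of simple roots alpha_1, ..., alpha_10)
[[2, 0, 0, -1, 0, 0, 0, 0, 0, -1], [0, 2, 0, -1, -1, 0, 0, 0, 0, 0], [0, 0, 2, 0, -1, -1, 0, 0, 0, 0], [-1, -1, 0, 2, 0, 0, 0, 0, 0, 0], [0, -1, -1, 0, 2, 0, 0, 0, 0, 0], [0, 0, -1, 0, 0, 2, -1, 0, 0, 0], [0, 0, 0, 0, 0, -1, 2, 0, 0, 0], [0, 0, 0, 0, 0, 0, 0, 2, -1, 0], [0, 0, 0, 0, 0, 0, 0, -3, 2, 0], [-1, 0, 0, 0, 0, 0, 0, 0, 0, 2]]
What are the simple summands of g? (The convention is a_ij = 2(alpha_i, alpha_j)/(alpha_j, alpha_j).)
A8 ⊕ G2

The diagram associated to this matrix has two connected components: the simple roots {alpha_1, alpha_2, alpha_3, alpha_4, alpha_5, alpha_6, alpha_7, alpha_10} form a chain of 8 nodes with single edges (A_8), and {alpha_8, alpha_9} form two nodes joined by a triple edge (G_2). A semisimple Lie algebra decomposes uniquely as the direct sum of simple ideals, one per connected component of its Dynkin diagram, so g ≅ A_8 ⊕ G_2 (dimension 80 + 14 = 94).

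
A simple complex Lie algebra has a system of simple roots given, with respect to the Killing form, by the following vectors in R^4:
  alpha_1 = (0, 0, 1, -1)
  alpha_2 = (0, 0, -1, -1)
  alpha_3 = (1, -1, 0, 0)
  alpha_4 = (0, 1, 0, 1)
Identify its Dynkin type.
D4

Compute the Cartan integers a_ij = 2(alpha_i, alpha_j)/(alpha_j, alpha_j); the resulting 4x4 Cartan matrix is
[[2, 0, 0, -1], [0, 2, 0, -1], [0, 0, 2, -1], [-1, -1, -1, 2]].
All simple roots have the same length, so the diagram is simply laced. The associated Dynkin diagram is a chain of 2 nodes with a fork of two nodes at one end (D_4), so the type is D_4 (the algebra so(8)).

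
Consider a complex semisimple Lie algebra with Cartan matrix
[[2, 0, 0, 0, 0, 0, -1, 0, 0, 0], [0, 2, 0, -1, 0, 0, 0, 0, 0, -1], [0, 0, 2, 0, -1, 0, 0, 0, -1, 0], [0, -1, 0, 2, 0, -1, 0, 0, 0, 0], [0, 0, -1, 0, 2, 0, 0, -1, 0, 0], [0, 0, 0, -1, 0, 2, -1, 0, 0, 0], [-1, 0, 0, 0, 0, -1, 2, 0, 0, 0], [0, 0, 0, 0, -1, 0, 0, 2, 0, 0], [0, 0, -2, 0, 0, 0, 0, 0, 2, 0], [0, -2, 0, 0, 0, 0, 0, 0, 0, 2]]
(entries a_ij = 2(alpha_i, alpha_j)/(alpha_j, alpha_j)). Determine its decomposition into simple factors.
The diagram associated to this matrix has two connected components: the simple roots {alpha_3, alpha_5, alpha_8, alpha_9} form a chain of 4 nodes with a double edge at one end; the terminal node there is the unique long simple root (C_4), and {alpha_1, alpha_2, alpha_4, alpha_6, alpha_7, alpha_10} form a chain of 6 nodes with a double edge at one end; the terminal node there is the unique long simple root (C_6). A semisimple Lie algebra decomposes uniquely as the direct sum of simple ideals, one per connected component of its Dynkin diagram, so g ≅ C_4 ⊕ C_6 (dimension 36 + 78 = 114).

C_4 (sp(8)) ⊕ C_6 (sp(12))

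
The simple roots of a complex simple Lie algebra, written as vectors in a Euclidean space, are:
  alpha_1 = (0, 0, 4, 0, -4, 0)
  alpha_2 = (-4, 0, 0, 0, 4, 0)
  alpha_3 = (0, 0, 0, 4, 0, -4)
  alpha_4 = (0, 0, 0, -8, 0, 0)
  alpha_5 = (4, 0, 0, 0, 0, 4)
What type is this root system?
Compute the Cartan integers a_ij = 2(alpha_i, alpha_j)/(alpha_j, alpha_j); the resulting 5x5 Cartan matrix is
[[2, -1, 0, 0, 0], [-1, 2, 0, 0, -1], [0, 0, 2, -1, -1], [0, 0, -2, 2, 0], [0, -1, -1, 0, 2]].
The roots have two lengths (squared-length ratio 2:1); the short ones are alpha_{1,2,3,5}. The associated Dynkin diagram is a chain of 5 nodes with a double edge at one end; the terminal node there is the unique long simple root (C_5), so the type is C_5 (the algebra sp(10)).

C5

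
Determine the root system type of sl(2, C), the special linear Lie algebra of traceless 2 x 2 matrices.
This is sl(2), which has dimension 2^2 - 1 = 3 and rank 2 - 1 = 1 (a Cartan subalgebra is the diagonal traceless matrices). In the classification of classical Lie algebras, the special linear algebra sl(n+1) has type A_n; here n = 1, so the Dynkin diagram is a chain of 1 nodes with single edges (A_1). Hence the type is A_1.

A_1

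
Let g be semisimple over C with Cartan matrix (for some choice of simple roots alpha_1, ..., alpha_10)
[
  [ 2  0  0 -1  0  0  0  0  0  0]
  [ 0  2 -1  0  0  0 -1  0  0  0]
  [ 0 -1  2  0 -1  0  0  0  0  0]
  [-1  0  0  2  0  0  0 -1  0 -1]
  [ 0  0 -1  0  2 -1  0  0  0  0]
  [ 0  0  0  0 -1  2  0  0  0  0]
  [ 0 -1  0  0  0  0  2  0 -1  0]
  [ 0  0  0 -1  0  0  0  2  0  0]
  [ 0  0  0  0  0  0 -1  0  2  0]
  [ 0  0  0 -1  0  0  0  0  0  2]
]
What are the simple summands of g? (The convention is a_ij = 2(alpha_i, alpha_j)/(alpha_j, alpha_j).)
The diagram associated to this matrix has two connected components: the simple roots {alpha_2, alpha_3, alpha_5, alpha_6, alpha_7, alpha_9} form a chain of 6 nodes with single edges (A_6), and {alpha_1, alpha_4, alpha_8, alpha_10} form a chain of 2 nodes with a fork of two nodes at one end (D_4). A semisimple Lie algebra decomposes uniquely as the direct sum of simple ideals, one per connected component of its Dynkin diagram, so g ≅ A_6 ⊕ D_4 (dimension 48 + 28 = 76).

A6 + D4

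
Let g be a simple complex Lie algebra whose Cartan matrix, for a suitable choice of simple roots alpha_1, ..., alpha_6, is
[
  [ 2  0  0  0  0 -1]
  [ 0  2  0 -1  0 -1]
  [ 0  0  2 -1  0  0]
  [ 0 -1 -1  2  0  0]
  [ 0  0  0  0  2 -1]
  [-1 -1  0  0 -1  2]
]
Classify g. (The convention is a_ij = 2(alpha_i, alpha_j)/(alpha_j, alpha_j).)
The matrix has rank 6 with 2's on the diagonal. Reading the off-diagonal entries as Dynkin edges (a single edge where a_ij = a_ji = -1; a double or triple edge where a_ij * a_ji = 2 or 3), the diagram is a chain of 4 nodes with a fork of two nodes at one end (D_6). One simple-root ordering that puts it in standard form is (alpha_3, alpha_4, alpha_2, alpha_6, alpha_5, alpha_1). So the algebra is type D_6, i.e. so(12).

type D_6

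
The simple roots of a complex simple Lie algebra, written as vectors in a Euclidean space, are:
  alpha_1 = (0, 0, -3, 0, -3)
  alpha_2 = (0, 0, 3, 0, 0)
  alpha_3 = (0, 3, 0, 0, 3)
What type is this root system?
Compute the Cartan integers a_ij = 2(alpha_i, alpha_j)/(alpha_j, alpha_j); the resulting 3x3 Cartan matrix is
[[2, -2, -1], [-1, 2, 0], [-1, 0, 2]].
The roots have two lengths (squared-length ratio 2:1); the short ones are alpha_{2}. The associated Dynkin diagram is a chain of 3 nodes with a double edge at one end; the terminal node there is the unique short simple root (B_3), so the type is B_3 (the algebra so(7)).

type B_3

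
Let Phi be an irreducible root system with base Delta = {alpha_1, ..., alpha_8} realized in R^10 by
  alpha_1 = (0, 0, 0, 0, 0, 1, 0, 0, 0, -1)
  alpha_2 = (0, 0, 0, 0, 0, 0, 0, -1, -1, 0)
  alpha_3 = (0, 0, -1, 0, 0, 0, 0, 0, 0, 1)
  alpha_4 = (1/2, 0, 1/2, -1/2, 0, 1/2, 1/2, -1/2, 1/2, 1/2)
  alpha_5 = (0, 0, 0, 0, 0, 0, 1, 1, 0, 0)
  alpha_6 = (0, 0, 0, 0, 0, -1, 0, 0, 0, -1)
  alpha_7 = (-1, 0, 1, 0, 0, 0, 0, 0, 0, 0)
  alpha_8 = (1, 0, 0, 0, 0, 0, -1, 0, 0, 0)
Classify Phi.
E_8

Compute the Cartan integers a_ij = 2(alpha_i, alpha_j)/(alpha_j, alpha_j); the resulting 8x8 Cartan matrix is
[[2, 0, -1, 0, 0, 0, 0, 0], [0, 2, 0, 0, -1, 0, 0, 0], [-1, 0, 2, 0, 0, -1, -1, 0], [0, 0, 0, 2, 0, -1, 0, 0], [0, -1, 0, 0, 2, 0, 0, -1], [0, 0, -1, -1, 0, 2, 0, 0], [0, 0, -1, 0, 0, 0, 2, -1], [0, 0, 0, 0, -1, 0, -1, 2]].
All simple roots have the same length, so the diagram is simply laced. The associated Dynkin diagram is a chain of 7 nodes with one extra node attached to the third node from one end (E_8), so the type is E_8.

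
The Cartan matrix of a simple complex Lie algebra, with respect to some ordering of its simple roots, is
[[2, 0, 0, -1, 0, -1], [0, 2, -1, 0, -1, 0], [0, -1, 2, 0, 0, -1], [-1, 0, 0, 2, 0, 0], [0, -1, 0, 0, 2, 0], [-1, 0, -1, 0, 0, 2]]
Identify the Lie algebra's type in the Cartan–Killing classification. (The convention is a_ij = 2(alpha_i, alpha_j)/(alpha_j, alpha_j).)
A_6 (sl(7))

The matrix has rank 6 with 2's on the diagonal. Reading the off-diagonal entries as Dynkin edges (a single edge where a_ij = a_ji = -1; a double or triple edge where a_ij * a_ji = 2 or 3), the diagram is a chain of 6 nodes with single edges (A_6). One simple-root ordering that puts it in standard form is (alpha_5, alpha_2, alpha_3, alpha_6, alpha_1, alpha_4). So the algebra is type A_6, i.e. sl(7).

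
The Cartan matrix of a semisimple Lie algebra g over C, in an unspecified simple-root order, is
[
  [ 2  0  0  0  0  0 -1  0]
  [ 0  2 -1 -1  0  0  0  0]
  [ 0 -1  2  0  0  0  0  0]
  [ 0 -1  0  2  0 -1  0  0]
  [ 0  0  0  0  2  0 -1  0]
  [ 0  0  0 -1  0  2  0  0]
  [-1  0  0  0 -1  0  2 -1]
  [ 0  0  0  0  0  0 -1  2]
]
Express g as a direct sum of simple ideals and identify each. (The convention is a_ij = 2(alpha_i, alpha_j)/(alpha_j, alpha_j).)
The diagram associated to this matrix has two connected components: the simple roots {alpha_2, alpha_3, alpha_4, alpha_6} form a chain of 4 nodes with single edges (A_4), and {alpha_1, alpha_5, alpha_7, alpha_8} form a chain of 2 nodes with a fork of two nodes at one end (D_4). A semisimple Lie algebra decomposes uniquely as the direct sum of simple ideals, one per connected component of its Dynkin diagram, so g ≅ A_4 ⊕ D_4 (dimension 24 + 28 = 52).

A4 + D4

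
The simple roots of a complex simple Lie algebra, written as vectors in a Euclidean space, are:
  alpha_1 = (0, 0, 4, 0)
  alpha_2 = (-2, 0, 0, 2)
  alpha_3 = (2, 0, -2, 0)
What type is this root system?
C_3 (sp(6))

Compute the Cartan integers a_ij = 2(alpha_i, alpha_j)/(alpha_j, alpha_j); the resulting 3x3 Cartan matrix is
[[2, 0, -2], [0, 2, -1], [-1, -1, 2]].
The roots have two lengths (squared-length ratio 2:1); the short ones are alpha_{2,3}. The associated Dynkin diagram is a chain of 3 nodes with a double edge at one end; the terminal node there is the unique long simple root (C_3), so the type is C_3 (the algebra sp(6)).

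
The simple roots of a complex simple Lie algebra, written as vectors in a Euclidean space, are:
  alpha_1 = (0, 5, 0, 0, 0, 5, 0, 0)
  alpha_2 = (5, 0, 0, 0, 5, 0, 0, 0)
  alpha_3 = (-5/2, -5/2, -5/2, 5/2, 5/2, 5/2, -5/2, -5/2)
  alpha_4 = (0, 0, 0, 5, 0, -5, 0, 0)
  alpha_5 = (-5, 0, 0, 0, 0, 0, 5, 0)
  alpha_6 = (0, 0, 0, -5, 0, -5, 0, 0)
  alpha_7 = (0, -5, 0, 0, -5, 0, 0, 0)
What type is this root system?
E_7

Compute the Cartan integers a_ij = 2(alpha_i, alpha_j)/(alpha_j, alpha_j); the resulting 7x7 Cartan matrix is
[[2, 0, 0, -1, 0, -1, -1], [0, 2, 0, 0, -1, 0, -1], [0, 0, 2, 0, 0, -1, 0], [-1, 0, 0, 2, 0, 0, 0], [0, -1, 0, 0, 2, 0, 0], [-1, 0, -1, 0, 0, 2, 0], [-1, -1, 0, 0, 0, 0, 2]].
All simple roots have the same length, so the diagram is simply laced. The associated Dynkin diagram is a chain of 6 nodes with one extra node attached to the third node from one end (E_7), so the type is E_7.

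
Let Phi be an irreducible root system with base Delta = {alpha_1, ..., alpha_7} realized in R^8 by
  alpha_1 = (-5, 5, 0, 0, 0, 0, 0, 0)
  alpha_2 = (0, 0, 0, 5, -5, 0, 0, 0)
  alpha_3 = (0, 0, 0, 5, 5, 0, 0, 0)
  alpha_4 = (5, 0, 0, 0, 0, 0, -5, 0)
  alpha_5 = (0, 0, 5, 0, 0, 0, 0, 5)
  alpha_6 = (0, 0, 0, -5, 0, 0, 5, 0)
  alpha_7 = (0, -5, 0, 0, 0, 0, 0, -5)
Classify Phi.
Compute the Cartan integers a_ij = 2(alpha_i, alpha_j)/(alpha_j, alpha_j); the resulting 7x7 Cartan matrix is
[[2, 0, 0, -1, 0, 0, -1], [0, 2, 0, 0, 0, -1, 0], [0, 0, 2, 0, 0, -1, 0], [-1, 0, 0, 2, 0, -1, 0], [0, 0, 0, 0, 2, 0, -1], [0, -1, -1, -1, 0, 2, 0], [-1, 0, 0, 0, -1, 0, 2]].
All simple roots have the same length, so the diagram is simply laced. The associated Dynkin diagram is a chain of 5 nodes with a fork of two nodes at one end (D_7), so the type is D_7 (the algebra so(14)).

type D_7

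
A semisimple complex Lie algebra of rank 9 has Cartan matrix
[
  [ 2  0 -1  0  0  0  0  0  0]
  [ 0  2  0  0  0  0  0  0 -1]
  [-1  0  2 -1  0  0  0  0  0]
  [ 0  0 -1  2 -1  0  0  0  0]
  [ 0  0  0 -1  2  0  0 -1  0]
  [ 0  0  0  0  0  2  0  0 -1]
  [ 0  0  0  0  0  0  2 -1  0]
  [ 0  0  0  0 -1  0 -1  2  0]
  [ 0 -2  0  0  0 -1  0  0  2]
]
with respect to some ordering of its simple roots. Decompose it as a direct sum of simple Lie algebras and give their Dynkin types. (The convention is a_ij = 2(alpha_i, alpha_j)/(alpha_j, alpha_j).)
The diagram associated to this matrix has two connected components: the simple roots {alpha_1, alpha_3, alpha_4, alpha_5, alpha_7, alpha_8} form a chain of 6 nodes with single edges (A_6), and {alpha_2, alpha_6, alpha_9} form a chain of 3 nodes with a double edge at one end; the terminal node there is the unique short simple root (B_3). A semisimple Lie algebra decomposes uniquely as the direct sum of simple ideals, one per connected component of its Dynkin diagram, so g ≅ A_6 ⊕ B_3 (dimension 48 + 21 = 69).

A_6 (sl(7)) + B_3 (so(7))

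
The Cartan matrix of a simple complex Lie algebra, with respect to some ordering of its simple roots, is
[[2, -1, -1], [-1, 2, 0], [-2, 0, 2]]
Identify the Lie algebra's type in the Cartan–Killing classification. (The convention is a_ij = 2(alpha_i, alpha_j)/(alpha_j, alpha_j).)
C_3

The matrix has rank 3 with 2's on the diagonal. Reading the off-diagonal entries as Dynkin edges (a single edge where a_ij = a_ji = -1; a double or triple edge where a_ij * a_ji = 2 or 3), the diagram is a chain of 3 nodes with a double edge at one end; the terminal node there is the unique long simple root (C_3). One simple-root ordering that puts it in standard form is (alpha_2, alpha_1, alpha_3). So the algebra is type C_3, i.e. sp(6).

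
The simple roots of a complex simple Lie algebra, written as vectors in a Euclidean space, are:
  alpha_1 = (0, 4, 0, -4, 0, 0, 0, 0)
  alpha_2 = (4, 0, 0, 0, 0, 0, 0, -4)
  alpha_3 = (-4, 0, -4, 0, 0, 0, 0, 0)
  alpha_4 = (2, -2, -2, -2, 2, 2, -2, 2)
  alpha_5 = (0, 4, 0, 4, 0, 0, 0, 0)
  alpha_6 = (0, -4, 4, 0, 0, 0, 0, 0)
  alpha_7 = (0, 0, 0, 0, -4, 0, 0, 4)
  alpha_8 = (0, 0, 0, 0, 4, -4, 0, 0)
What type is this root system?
Compute the Cartan integers a_ij = 2(alpha_i, alpha_j)/(alpha_j, alpha_j); the resulting 8x8 Cartan matrix is
[[2, 0, 0, 0, 0, -1, 0, 0], [0, 2, -1, 0, 0, 0, -1, 0], [0, -1, 2, 0, 0, -1, 0, 0], [0, 0, 0, 2, -1, 0, 0, 0], [0, 0, 0, -1, 2, -1, 0, 0], [-1, 0, -1, 0, -1, 2, 0, 0], [0, -1, 0, 0, 0, 0, 2, -1], [0, 0, 0, 0, 0, 0, -1, 2]].
All simple roots have the same length, so the diagram is simply laced. The associated Dynkin diagram is a chain of 7 nodes with one extra node attached to the third node from one end (E_8), so the type is E_8.

E_8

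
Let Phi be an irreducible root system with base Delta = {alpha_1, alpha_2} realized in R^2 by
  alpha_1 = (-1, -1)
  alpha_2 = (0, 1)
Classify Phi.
type B_2

Compute the Cartan integers a_ij = 2(alpha_i, alpha_j)/(alpha_j, alpha_j); the resulting 2x2 Cartan matrix is
[[2, -2], [-1, 2]].
The roots have two lengths (squared-length ratio 2:1); the short ones are alpha_{2}. The associated Dynkin diagram is a chain of 2 nodes with a double edge at one end; the terminal node there is the unique short simple root (B_2), so the type is B_2 (the algebra so(5)).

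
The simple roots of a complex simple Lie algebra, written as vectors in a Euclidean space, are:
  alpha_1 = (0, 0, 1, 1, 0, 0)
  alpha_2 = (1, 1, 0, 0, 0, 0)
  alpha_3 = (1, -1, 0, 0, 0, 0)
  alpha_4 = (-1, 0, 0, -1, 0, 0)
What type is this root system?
Compute the Cartan integers a_ij = 2(alpha_i, alpha_j)/(alpha_j, alpha_j); the resulting 4x4 Cartan matrix is
[[2, 0, 0, -1], [0, 2, 0, -1], [0, 0, 2, -1], [-1, -1, -1, 2]].
All simple roots have the same length, so the diagram is simply laced. The associated Dynkin diagram is a chain of 2 nodes with a fork of two nodes at one end (D_4), so the type is D_4 (the algebra so(8)).

D4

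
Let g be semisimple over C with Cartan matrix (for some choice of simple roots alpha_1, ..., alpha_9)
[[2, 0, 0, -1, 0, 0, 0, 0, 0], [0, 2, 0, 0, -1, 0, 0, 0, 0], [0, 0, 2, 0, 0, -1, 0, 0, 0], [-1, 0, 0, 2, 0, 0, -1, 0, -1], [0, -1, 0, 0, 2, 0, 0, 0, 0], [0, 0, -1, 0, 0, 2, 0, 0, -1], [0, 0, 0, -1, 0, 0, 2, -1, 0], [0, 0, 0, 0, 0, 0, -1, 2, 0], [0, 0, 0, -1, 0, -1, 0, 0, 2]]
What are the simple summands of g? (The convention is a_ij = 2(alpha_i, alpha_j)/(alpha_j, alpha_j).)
The diagram associated to this matrix has two connected components: the simple roots {alpha_2, alpha_5} form a chain of 2 nodes with single edges (A_2), and {alpha_1, alpha_3, alpha_4, alpha_6, alpha_7, alpha_8, alpha_9} form a chain of 6 nodes with one extra node attached to the third node from one end (E_7). A semisimple Lie algebra decomposes uniquely as the direct sum of simple ideals, one per connected component of its Dynkin diagram, so g ≅ A_2 ⊕ E_7 (dimension 8 + 133 = 141).

A_2 (sl(3)) ⊕ E_7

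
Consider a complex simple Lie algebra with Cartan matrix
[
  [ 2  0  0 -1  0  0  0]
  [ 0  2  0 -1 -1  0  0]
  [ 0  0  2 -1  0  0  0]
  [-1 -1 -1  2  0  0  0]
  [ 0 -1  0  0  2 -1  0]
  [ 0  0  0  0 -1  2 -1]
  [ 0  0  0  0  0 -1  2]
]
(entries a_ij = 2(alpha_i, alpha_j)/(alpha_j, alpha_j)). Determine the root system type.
The matrix has rank 7 with 2's on the diagonal. Reading the off-diagonal entries as Dynkin edges (a single edge where a_ij = a_ji = -1; a double or triple edge where a_ij * a_ji = 2 or 3), the diagram is a chain of 5 nodes with a fork of two nodes at one end (D_7). One simple-root ordering that puts it in standard form is (alpha_7, alpha_6, alpha_5, alpha_2, alpha_4, alpha_3, alpha_1). So the algebra is type D_7, i.e. so(14).

type D_7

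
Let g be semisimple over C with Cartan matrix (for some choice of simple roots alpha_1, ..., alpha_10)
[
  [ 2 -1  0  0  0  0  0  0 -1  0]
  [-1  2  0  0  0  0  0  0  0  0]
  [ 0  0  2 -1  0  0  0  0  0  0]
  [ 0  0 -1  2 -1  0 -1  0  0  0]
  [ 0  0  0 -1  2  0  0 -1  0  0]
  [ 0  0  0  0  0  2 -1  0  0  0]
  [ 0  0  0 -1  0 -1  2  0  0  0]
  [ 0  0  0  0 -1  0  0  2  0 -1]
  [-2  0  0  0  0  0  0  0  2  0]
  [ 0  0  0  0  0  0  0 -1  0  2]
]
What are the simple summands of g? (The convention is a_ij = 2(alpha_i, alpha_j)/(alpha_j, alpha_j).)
type C_3 ⊕ type E_7

The diagram associated to this matrix has two connected components: the simple roots {alpha_1, alpha_2, alpha_9} form a chain of 3 nodes with a double edge at one end; the terminal node there is the unique long simple root (C_3), and {alpha_3, alpha_4, alpha_5, alpha_6, alpha_7, alpha_8, alpha_10} form a chain of 6 nodes with one extra node attached to the third node from one end (E_7). A semisimple Lie algebra decomposes uniquely as the direct sum of simple ideals, one per connected component of its Dynkin diagram, so g ≅ C_3 ⊕ E_7 (dimension 21 + 133 = 154).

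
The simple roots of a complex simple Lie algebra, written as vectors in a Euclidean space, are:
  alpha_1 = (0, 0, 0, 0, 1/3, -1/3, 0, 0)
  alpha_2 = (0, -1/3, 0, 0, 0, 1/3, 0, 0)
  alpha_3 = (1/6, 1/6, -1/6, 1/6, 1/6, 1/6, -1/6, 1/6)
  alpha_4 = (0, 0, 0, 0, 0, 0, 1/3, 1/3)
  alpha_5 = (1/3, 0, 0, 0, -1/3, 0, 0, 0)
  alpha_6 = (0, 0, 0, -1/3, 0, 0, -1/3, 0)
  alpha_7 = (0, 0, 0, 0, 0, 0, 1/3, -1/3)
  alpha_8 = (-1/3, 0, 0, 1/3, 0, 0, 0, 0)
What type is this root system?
Compute the Cartan integers a_ij = 2(alpha_i, alpha_j)/(alpha_j, alpha_j); the resulting 8x8 Cartan matrix is
[[2, -1, 0, 0, -1, 0, 0, 0], [-1, 2, 0, 0, 0, 0, 0, 0], [0, 0, 2, 0, 0, 0, -1, 0], [0, 0, 0, 2, 0, -1, 0, 0], [-1, 0, 0, 0, 2, 0, 0, -1], [0, 0, 0, -1, 0, 2, -1, -1], [0, 0, -1, 0, 0, -1, 2, 0], [0, 0, 0, 0, -1, -1, 0, 2]].
All simple roots have the same length, so the diagram is simply laced. The associated Dynkin diagram is a chain of 7 nodes with one extra node attached to the third node from one end (E_8), so the type is E_8.

E_8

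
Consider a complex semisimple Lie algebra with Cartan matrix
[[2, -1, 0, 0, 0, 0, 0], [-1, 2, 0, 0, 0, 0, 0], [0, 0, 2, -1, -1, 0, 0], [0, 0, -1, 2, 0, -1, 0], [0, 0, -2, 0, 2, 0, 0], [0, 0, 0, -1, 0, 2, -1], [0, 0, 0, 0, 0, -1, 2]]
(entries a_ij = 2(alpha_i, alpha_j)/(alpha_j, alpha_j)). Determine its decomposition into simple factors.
A_2 (sl(3)) ⊕ C_5 (sp(10))

The diagram associated to this matrix has two connected components: the simple roots {alpha_1, alpha_2} form a chain of 2 nodes with single edges (A_2), and {alpha_3, alpha_4, alpha_5, alpha_6, alpha_7} form a chain of 5 nodes with a double edge at one end; the terminal node there is the unique long simple root (C_5). A semisimple Lie algebra decomposes uniquely as the direct sum of simple ideals, one per connected component of its Dynkin diagram, so g ≅ A_2 ⊕ C_5 (dimension 8 + 55 = 63).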